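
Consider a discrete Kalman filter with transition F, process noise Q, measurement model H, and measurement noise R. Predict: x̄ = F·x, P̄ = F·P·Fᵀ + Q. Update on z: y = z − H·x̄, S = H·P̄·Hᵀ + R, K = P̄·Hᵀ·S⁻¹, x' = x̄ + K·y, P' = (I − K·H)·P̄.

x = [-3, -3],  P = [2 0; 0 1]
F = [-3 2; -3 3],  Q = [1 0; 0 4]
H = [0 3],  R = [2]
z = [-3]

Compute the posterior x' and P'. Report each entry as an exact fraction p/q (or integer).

x̄ = F·x = [3, 0]
P̄ = F·P·Fᵀ + Q = [23 24; 24 31]
y = z − H·x̄ = [-3]
S = H·P̄·Hᵀ + R = [281]
K = P̄·Hᵀ·S⁻¹ = [72/281; 93/281]
x' = x̄ + K·y = [627/281, -279/281]
P' = (I − K·H)·P̄ = [1279/281 48/281; 48/281 62/281]

x' = [627/281, -279/281]
P' = [1279/281 48/281; 48/281 62/281]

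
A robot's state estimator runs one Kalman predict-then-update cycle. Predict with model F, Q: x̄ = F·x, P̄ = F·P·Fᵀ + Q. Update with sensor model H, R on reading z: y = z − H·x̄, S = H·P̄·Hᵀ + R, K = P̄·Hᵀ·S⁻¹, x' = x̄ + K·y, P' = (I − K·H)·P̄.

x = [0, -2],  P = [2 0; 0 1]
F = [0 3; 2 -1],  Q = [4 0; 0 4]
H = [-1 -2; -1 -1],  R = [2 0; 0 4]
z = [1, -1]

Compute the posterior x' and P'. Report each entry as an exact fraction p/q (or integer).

x̄ = F·x = [-6, 2]
P̄ = F·P·Fᵀ + Q = [13 -3; -3 13]
y = z − H·x̄ = [-1, -5]
S = H·P̄·Hᵀ + R = [55 30; 30 24]
K = P̄·Hᵀ·S⁻¹ = [11/35 -17/21; -3/5 1/3]
x' = x̄ + K·y = [-34/15, 14/15]
P' = (I − K·H)·P̄ = [746/105 -58/15; -58/15 38/15]

x' = [-34/15, 14/15]
P' = [746/105 -58/15; -58/15 38/15]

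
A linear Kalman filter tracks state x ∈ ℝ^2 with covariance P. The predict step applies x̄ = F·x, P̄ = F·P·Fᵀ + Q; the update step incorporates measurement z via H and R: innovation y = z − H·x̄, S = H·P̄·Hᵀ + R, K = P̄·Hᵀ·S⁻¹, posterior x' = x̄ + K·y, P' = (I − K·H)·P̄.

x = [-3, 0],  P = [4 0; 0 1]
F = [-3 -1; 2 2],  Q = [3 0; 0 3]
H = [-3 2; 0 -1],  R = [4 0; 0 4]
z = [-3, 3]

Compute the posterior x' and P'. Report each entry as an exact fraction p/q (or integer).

x̄ = F·x = [9, -6]
P̄ = F·P·Fᵀ + Q = [40 -26; -26 23]
y = z − H·x̄ = [36, -3]
S = H·P̄·Hᵀ + R = [768 -124; -124 27]
K = P̄·Hᵀ·S⁻¹ = [-71/268 -17/67; 31/335 -143/335]
x' = x̄ + K·y = [15/67, -93/67]
P' = (I − K·H)·P̄ = [69/67 68/67; 68/67 572/335]

x' = [15/67, -93/67]
P' = [69/67 68/67; 68/67 572/335]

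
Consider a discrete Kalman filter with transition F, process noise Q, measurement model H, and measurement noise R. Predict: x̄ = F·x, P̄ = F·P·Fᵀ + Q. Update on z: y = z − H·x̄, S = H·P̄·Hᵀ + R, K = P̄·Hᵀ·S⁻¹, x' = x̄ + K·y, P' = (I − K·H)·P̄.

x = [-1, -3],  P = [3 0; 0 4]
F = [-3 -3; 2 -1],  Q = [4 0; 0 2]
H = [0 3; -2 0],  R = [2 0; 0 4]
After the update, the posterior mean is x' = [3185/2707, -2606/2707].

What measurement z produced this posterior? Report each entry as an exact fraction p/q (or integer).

z = [-3, -2]

x̄ = F·x = [12, 1]
P̄ = F·P·Fᵀ + Q = [67 -6; -6 18]
S = H·P̄·Hᵀ + R = [164 36; 36 272]
K = P̄·Hᵀ·S⁻¹ = [-9/5414 -1333/2707; 891/2707 3/5414]
x' − x̄ = [-29299/2707, -5313/2707] = K·y
y = (KᵀK)⁻¹·Kᵀ·(x' − x̄) = [-6, 22]
z = y + H·x̄ = [-6, 22] + [3, -24] = [-3, -2]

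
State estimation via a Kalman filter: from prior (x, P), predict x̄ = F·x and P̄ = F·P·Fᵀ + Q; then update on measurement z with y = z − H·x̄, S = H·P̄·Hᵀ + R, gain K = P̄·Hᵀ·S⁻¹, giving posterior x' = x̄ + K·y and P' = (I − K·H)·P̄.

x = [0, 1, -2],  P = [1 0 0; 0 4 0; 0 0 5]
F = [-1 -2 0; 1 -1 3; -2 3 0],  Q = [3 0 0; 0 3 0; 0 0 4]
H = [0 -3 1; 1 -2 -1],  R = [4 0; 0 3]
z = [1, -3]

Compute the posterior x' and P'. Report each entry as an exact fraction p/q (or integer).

x̄ = F·x = [-2, -7, 3]
P̄ = F·P·Fᵀ + Q = [20 7 -22; 7 53 -14; -22 -14 44]
y = z − H·x̄ = [-23, -12]
S = H·P̄·Hᵀ + R = [609 217; 217 239]
K = P̄·Hᵀ·S⁻¹ = [-16353/98462 3769/14066; -11451/49231 -1016/7033; 14400/49231 -2986/7033]
x' = x̄ + K·y = [-137401/98462, 4100/49231, 67317/49231]
P' = (I − K·H)·P̄ = [527337/98462 51360/49231 121374/49231; 51360/49231 23700/49231 25296/49231; 121374/49231 25296/49231 133488/49231]

x' = [-137401/98462, 4100/49231, 67317/49231]
P' = [527337/98462 51360/49231 121374/49231; 51360/49231 23700/49231 25296/49231; 121374/49231 25296/49231 133488/49231]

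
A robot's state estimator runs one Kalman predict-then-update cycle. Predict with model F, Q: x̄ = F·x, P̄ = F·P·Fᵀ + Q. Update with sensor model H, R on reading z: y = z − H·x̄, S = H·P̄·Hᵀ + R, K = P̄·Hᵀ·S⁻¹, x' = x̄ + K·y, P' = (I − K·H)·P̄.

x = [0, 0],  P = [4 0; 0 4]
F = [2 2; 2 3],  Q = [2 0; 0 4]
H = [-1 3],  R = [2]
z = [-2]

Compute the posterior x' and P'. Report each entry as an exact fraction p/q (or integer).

x' = [-43/75, -64/75]
P' = [701/75 248/75; 248/75 104/75]

x̄ = F·x = [0, 0]
P̄ = F·P·Fᵀ + Q = [34 40; 40 56]
y = z − H·x̄ = [-2]
S = H·P̄·Hᵀ + R = [300]
K = P̄·Hᵀ·S⁻¹ = [43/150; 32/75]
x' = x̄ + K·y = [-43/75, -64/75]
P' = (I − K·H)·P̄ = [701/75 248/75; 248/75 104/75]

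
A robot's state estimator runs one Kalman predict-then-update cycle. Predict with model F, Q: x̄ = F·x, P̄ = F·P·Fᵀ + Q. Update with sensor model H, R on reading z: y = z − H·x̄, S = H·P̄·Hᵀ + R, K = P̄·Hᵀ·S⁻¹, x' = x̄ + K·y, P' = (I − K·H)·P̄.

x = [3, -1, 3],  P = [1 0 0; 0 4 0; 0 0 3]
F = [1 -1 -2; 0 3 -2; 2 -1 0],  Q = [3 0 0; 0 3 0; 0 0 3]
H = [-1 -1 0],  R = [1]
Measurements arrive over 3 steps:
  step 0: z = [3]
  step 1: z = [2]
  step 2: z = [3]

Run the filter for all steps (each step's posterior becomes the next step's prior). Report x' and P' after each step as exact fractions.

step 0: x̄ = F·x = [-2, -9, 7]
step 0: P̄ = F·P·Fᵀ + Q = [20 0 6; 0 51 -12; 6 -12 11]
step 0: y = z − H·x̄ = [-8]
step 0: S = H·P̄·Hᵀ + R = [72]
step 0: K = P̄·Hᵀ·S⁻¹ = [-5/18; -17/24; 1/12]
step 0: x' = x̄ + K·y = [2/9, -10/3, 19/3]
step 0: P' = (I − K·H)·P̄ = [130/9 -85/6 23/3; -85/6 119/8 -31/4; 23/3 -31/4 21/2]
step 1: x̄ = F·x = [-82/9, -68/3, 34/9]
step 1: P̄ = F·P·Fᵀ + Q = [2951/72 -707/24 2887/72; -707/24 2175/8 -4219/24; 2887/72 -4219/24 9527/72]
step 1: y = z − H·x̄ = [-268/9]
step 1: S = H·P̄·Hᵀ + R = [4589/18]
step 1: K = P̄·Hᵀ·S⁻¹ = [-415/9178; -8727/9178; 4885/9178]
step 1: x' = x̄ + K·y = [-35632/4589, 25918/4589, -55396/4589]
step 1: P' = (I − K·H)·P̄ = [742773/18356 -741943/18356 848651/18356; -741943/18356 759397/18356 -858421/18356; 848651/18356 -858421/18356 1103121/18356]
step 2: x̄ = F·x = [49242/4589, 188546/4589, -97182/4589]
step 2: P̄ = F·P·Fᵀ + Q = [156330/4589 822423/9178 -320337/9178; 822423/9178 21603177/18356 -11841295/18356; -320337/9178 -11841295/18356 6753329/18356]
step 2: y = z − H·x̄ = [251555/4589]
step 2: S = H·P̄·Hᵀ + R = [25536545/18356]
step 2: K = P̄·Hᵀ·S⁻¹ = [-2270166/25536545; -23248023/25536545; 12481969/25536545]
step 2: x' = x̄ + K·y = [29914968/5107309, -45035651/5107309, 28686389/5107309]
step 2: P' = (I − K·H)·P̄ = [589172949/25536545 -586902783/25536545 652404729/25536545; -586902783/25536545 610150806/25536545 -664886698/25536545; 652404729/25536545 -664886698/25536545 907449324/25536545]

step 0: x' = [2/9, -10/3, 19/3], P' = [130/9 -85/6 23/3; -85/6 119/8 -31/4; 23/3 -31/4 21/2]
step 1: x' = [-35632/4589, 25918/4589, -55396/4589], P' = [742773/18356 -741943/18356 848651/18356; -741943/18356 759397/18356 -858421/18356; 848651/18356 -858421/18356 1103121/18356]
step 2: x' = [29914968/5107309, -45035651/5107309, 28686389/5107309], P' = [589172949/25536545 -586902783/25536545 652404729/25536545; -586902783/25536545 610150806/25536545 -664886698/25536545; 652404729/25536545 -664886698/25536545 907449324/25536545]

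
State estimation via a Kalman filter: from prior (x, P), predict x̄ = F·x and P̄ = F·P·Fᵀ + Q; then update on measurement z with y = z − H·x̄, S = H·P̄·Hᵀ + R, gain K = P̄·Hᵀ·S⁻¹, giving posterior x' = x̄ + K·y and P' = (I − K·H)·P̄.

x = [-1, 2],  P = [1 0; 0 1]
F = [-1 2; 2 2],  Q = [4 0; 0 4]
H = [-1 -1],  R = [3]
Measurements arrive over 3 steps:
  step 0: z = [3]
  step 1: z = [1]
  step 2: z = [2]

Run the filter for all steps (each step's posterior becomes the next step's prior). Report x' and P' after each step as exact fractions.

step 0: x' = [15/14, -3], P' = [131/28 -7/2; -7/2 5]
step 1: x' = [-523/1895, -2206/1895], P' = [20797/1895 -16906/1895; -16906/1895 18448/1895]
step 2: x' = [79523/201562, -249659/100781], P' = [3134375/201562 -1314919/100781; -1314919/100781 1356466/100781]

step 0: x̄ = F·x = [5, 2]
step 0: P̄ = F·P·Fᵀ + Q = [9 2; 2 12]
step 0: y = z − H·x̄ = [10]
step 0: S = H·P̄·Hᵀ + R = [28]
step 0: K = P̄·Hᵀ·S⁻¹ = [-11/28; -1/2]
step 0: x' = x̄ + K·y = [15/14, -3]
step 0: P' = (I − K·H)·P̄ = [131/28 -7/2; -7/2 5]
step 1: x̄ = F·x = [-99/14, -27/7]
step 1: P̄ = F·P·Fᵀ + Q = [1195/28 51/14; 51/14 103/7]
step 1: y = z − H·x̄ = [-139/14]
step 1: S = H·P̄·Hᵀ + R = [1895/28]
step 1: K = P̄·Hᵀ·S⁻¹ = [-1297/1895; -514/1895]
step 1: x' = x̄ + K·y = [-523/1895, -2206/1895]
step 1: P' = (I − K·H)·P̄ = [20797/1895 -16906/1895; -16906/1895 18448/1895]
step 2: x̄ = F·x = [-3889/1895, -5458/1895]
step 2: P̄ = F·P·Fᵀ + Q = [169793/1895 -1614/1895; -1614/1895 29312/1895]
step 2: y = z − H·x̄ = [-5557/1895]
step 2: S = H·P̄·Hᵀ + R = [201562/1895]
step 2: K = P̄·Hᵀ·S⁻¹ = [-168179/201562; -13849/100781]
step 2: x' = x̄ + K·y = [79523/201562, -249659/100781]
step 2: P' = (I − K·H)·P̄ = [3134375/201562 -1314919/100781; -1314919/100781 1356466/100781]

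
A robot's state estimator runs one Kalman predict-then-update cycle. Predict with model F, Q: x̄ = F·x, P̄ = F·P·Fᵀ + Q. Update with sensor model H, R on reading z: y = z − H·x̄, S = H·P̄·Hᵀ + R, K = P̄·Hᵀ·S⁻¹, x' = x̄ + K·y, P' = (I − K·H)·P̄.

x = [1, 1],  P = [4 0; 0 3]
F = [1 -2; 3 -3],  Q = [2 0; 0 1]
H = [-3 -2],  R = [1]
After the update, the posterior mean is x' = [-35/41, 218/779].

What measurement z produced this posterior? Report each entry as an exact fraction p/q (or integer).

x̄ = F·x = [-1, 0]
P̄ = F·P·Fᵀ + Q = [18 30; 30 64]
S = H·P̄·Hᵀ + R = [779]
K = P̄·Hᵀ·S⁻¹ = [-6/41; -218/779]
x' − x̄ = [6/41, 218/779] = K·y
y = (KᵀK)⁻¹·Kᵀ·(x' − x̄) = [-1]
z = y + H·x̄ = [-1] + [3] = [2]

z = [2]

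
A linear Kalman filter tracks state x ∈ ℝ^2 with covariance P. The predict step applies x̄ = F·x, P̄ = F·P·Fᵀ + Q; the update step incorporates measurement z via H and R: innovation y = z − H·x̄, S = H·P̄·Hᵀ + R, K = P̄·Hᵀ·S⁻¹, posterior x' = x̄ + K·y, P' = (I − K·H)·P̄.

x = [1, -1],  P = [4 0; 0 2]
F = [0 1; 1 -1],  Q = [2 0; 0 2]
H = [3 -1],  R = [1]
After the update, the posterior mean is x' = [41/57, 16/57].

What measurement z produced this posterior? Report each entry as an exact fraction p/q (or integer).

x̄ = F·x = [-1, 2]
P̄ = F·P·Fᵀ + Q = [4 -2; -2 8]
S = H·P̄·Hᵀ + R = [57]
K = P̄·Hᵀ·S⁻¹ = [14/57; -14/57]
x' − x̄ = [98/57, -98/57] = K·y
y = (KᵀK)⁻¹·Kᵀ·(x' − x̄) = [7]
z = y + H·x̄ = [7] + [-5] = [2]

z = [2]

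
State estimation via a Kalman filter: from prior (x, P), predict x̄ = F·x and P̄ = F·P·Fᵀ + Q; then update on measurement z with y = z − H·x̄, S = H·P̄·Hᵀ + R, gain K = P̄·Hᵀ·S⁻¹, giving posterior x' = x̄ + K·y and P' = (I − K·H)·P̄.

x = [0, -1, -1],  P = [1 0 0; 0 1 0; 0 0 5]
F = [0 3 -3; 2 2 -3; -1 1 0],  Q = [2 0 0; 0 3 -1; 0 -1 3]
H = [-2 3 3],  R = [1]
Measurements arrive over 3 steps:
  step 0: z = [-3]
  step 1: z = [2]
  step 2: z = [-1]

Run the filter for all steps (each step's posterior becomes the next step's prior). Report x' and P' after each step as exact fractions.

step 0: x' = [-25/18, -3/4, -7/6], P' = [887/27 131/6 2/9; 131/6 77/4 -9/2; 2/9 -9/2 14/3]
step 1: x' = [44107/12311, 92834/36933, 19943/36933], P' = [828649/12311 1064497/36933 598642/36933; 1064497/36933 242020/12311 -2718/12311; 598642/36933 -2718/12311 135667/12311]
step 2: x' = [-49513/2036439, -8738222/14255073, 546854/2036439], P' = [307486729/2036439 100761263/2036439 104458291/2036439; 100761263/2036439 352283485/14255073 17277698/2036439; 104458291/2036439 17277698/2036439 52309771/2036439]

step 0: x̄ = F·x = [0, 1, -1]
step 0: P̄ = F·P·Fᵀ + Q = [56 51 3; 51 56 -1; 3 -1 5]
step 0: y = z − H·x̄ = [-3]
step 0: S = H·P̄·Hᵀ + R = [108]
step 0: K = P̄·Hᵀ·S⁻¹ = [25/54; 7/12; 1/18]
step 0: x' = x̄ + K·y = [-25/18, -3/4, -7/6]
step 0: P' = (I − K·H)·P̄ = [887/27 131/6 2/9; 131/6 77/4 -9/2; 2/9 -9/2 14/3]
step 1: x̄ = F·x = [5/4, -7/9, 23/36]
step 1: P̄ = F·P·Fᵀ + Q = [1193/4 1064/3 77/12; 1064/3 12944/27 -379/27; 77/12 -379/27 1235/108]
step 1: y = z − H·x̄ = [59/12]
step 1: S = H·P̄·Hᵀ + R = [12311/12]
step 1: K = P̄·Hᵀ·S⁻¹ = [5841/12311; 24724/36933; -743/36933]
step 1: x' = x̄ + K·y = [44107/12311, 92834/36933, 19943/36933]
step 1: P' = (I − K·H)·P̄ = [828649/12311 1064497/36933 598642/36933; 1064497/36933 242020/12311 -2718/12311; 598642/36933 -2718/12311 135667/12311]
step 2: x̄ = F·x = [5607/947, 30037/2841, -39487/36933]
step 2: P̄ = F·P·Fᵀ + Q = [267133/947 280431/947 20643/947; 280431/947 1388612/2841 -44521/947; 20643/947 -44521/947 1193812/36933]
step 2: y = z − H·x̄ = [-217523/12311]
step 2: S = H·P̄·Hᵀ + R = [14255073/12311]
step 2: K = P̄·Hᵀ·S⁻¹ = [685204/2036439; 9024431/14255073; -154175/2036439]
step 2: x' = x̄ + K·y = [-49513/2036439, -8738222/14255073, 546854/2036439]
step 2: P' = (I − K·H)·P̄ = [307486729/2036439 100761263/2036439 104458291/2036439; 100761263/2036439 352283485/14255073 17277698/2036439; 104458291/2036439 17277698/2036439 52309771/2036439]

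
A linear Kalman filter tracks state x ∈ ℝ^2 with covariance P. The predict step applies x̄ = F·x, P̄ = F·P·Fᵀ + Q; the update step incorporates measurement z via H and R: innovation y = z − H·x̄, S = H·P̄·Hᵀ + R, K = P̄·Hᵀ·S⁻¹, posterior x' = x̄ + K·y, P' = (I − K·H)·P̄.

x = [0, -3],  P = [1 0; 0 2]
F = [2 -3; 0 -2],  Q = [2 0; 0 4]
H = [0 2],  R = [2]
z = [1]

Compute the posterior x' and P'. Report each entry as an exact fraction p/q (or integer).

x̄ = F·x = [9, 6]
P̄ = F·P·Fᵀ + Q = [24 12; 12 12]
y = z − H·x̄ = [-11]
S = H·P̄·Hᵀ + R = [50]
K = P̄·Hᵀ·S⁻¹ = [12/25; 12/25]
x' = x̄ + K·y = [93/25, 18/25]
P' = (I − K·H)·P̄ = [312/25 12/25; 12/25 12/25]

x' = [93/25, 18/25]
P' = [312/25 12/25; 12/25 12/25]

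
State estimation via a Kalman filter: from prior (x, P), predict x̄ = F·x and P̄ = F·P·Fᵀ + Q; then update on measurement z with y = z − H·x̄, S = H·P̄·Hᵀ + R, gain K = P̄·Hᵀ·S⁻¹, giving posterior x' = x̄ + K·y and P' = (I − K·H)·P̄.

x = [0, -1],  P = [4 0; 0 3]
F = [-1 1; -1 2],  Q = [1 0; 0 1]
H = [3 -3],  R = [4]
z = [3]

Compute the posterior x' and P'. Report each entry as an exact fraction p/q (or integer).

x' = [-1, -2]
P' = [356/49 52/7; 52/7 8]

x̄ = F·x = [-1, -2]
P̄ = F·P·Fᵀ + Q = [8 10; 10 17]
y = z − H·x̄ = [0]
S = H·P̄·Hᵀ + R = [49]
K = P̄·Hᵀ·S⁻¹ = [-6/49; -3/7]
x' = x̄ + K·y = [-1, -2]
P' = (I − K·H)·P̄ = [356/49 52/7; 52/7 8]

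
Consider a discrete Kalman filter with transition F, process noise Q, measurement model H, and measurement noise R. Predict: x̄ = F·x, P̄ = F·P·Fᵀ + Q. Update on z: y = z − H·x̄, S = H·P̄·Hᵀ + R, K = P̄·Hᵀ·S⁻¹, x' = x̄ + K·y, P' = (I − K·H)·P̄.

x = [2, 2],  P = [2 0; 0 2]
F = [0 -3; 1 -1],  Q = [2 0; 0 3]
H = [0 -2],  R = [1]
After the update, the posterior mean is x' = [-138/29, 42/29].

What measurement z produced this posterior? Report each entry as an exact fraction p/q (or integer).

x̄ = F·x = [-6, 0]
P̄ = F·P·Fᵀ + Q = [20 6; 6 7]
S = H·P̄·Hᵀ + R = [29]
K = P̄·Hᵀ·S⁻¹ = [-12/29; -14/29]
x' − x̄ = [36/29, 42/29] = K·y
y = (KᵀK)⁻¹·Kᵀ·(x' − x̄) = [-3]
z = y + H·x̄ = [-3] + [0] = [-3]

z = [-3]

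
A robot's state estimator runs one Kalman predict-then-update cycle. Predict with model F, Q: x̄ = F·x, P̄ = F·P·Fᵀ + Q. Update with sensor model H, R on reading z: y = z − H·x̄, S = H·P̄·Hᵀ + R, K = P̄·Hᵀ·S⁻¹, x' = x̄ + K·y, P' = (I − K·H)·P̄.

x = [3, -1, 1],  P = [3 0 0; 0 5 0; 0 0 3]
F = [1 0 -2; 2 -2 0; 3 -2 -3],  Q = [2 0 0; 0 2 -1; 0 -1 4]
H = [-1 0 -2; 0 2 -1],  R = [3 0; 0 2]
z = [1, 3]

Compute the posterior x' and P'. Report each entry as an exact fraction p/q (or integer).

x̄ = F·x = [1, 8, 8]
P̄ = F·P·Fᵀ + Q = [17 6 27; 6 34 37; 27 37 78]
y = z − H·x̄ = [18, -5]
S = H·P̄·Hᵀ + R = [440 23; 23 68]
K = P̄·Hᵀ·S⁻¹ = [-4483/29391 -4967/29391; -2051/9797 5160/9797; -12352/29391 2449/29391]
x' = x̄ + K·y = [-26468/29391, 15658/9797, 547/29391]
P' = (I − K·H)·P̄ = [106849/29391 -9439/9797 -46700/29391; -9439/9797 9058/9797 7796/9797; -46700/29391 7796/9797 41878/29391]

x' = [-26468/29391, 15658/9797, 547/29391]
P' = [106849/29391 -9439/9797 -46700/29391; -9439/9797 9058/9797 7796/9797; -46700/29391 7796/9797 41878/29391]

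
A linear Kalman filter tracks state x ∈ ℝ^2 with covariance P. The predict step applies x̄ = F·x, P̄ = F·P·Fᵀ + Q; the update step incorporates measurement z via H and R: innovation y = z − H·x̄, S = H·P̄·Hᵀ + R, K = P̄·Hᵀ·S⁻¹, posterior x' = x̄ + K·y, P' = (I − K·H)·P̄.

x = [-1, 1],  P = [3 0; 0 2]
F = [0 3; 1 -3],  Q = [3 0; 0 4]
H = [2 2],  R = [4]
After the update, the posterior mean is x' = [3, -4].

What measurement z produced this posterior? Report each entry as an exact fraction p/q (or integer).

z = [-2]

x̄ = F·x = [3, -4]
P̄ = F·P·Fᵀ + Q = [21 -18; -18 25]
S = H·P̄·Hᵀ + R = [44]
K = P̄·Hᵀ·S⁻¹ = [3/22; 7/22]
x' − x̄ = [0, 0] = K·y
y = (KᵀK)⁻¹·Kᵀ·(x' − x̄) = [0]
z = y + H·x̄ = [0] + [-2] = [-2]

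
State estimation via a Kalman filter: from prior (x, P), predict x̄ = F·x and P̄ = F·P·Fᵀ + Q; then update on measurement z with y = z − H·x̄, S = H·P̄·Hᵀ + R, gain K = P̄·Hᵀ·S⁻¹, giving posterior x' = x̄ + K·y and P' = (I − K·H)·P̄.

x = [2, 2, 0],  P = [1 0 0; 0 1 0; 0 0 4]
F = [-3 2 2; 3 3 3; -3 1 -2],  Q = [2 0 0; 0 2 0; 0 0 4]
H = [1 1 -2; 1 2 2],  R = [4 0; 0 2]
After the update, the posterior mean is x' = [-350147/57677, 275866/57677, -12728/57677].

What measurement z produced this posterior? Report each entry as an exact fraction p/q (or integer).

x̄ = F·x = [-2, 12, -4]
P̄ = F·P·Fᵀ + Q = [31 21 -5; 21 56 -30; -5 -30 30]
S = H·P̄·Hᵀ + R = [393 146; 146 201]
K = P̄·Hᵀ·S⁻¹ = [3264/57677 15707/57677; 16879/57677 8687/57677; -18365/57677 11905/57677]
x' − x̄ = [-234793/57677, -416258/57677, 217980/57677] = K·y
y = (KᵀK)⁻¹·Kᵀ·(x' − x̄) = [-19, -11]
z = y + H·x̄ = [-19, -11] + [18, 14] = [-1, 3]

z = [-1, 3]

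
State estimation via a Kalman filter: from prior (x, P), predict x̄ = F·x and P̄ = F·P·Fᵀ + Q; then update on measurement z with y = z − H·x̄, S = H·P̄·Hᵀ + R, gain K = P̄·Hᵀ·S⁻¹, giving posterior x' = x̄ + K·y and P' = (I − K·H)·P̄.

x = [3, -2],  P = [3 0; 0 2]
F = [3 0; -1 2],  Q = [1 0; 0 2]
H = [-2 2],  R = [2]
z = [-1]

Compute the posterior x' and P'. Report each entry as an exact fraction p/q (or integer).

x' = [-76/119, -151/119]
P' = [594/119 557/119; 557/119 579/119]

x̄ = F·x = [9, -7]
P̄ = F·P·Fᵀ + Q = [28 -9; -9 13]
y = z − H·x̄ = [31]
S = H·P̄·Hᵀ + R = [238]
K = P̄·Hᵀ·S⁻¹ = [-37/119; 22/119]
x' = x̄ + K·y = [-76/119, -151/119]
P' = (I − K·H)·P̄ = [594/119 557/119; 557/119 579/119]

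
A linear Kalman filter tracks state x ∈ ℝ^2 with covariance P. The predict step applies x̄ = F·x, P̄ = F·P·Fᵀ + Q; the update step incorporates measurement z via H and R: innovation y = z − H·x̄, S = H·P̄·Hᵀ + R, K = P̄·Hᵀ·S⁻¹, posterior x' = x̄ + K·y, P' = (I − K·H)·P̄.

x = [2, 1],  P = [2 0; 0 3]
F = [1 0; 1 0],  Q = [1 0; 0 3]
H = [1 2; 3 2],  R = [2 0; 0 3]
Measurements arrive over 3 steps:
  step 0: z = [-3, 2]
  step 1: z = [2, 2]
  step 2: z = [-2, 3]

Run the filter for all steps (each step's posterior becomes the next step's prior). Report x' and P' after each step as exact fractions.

step 0: x̄ = F·x = [2, 2]
step 0: P̄ = F·P·Fᵀ + Q = [3 2; 2 5]
step 0: y = z − H·x̄ = [-9, -8]
step 0: S = H·P̄·Hᵀ + R = [33 45; 45 74]
step 0: K = P̄·Hᵀ·S⁻¹ = [-67/417 38/139; 56/139 -4/139]
step 0: x' = x̄ + K·y = [175/139, -194/139]
step 0: P' = (I − K·H)·P̄ = [238/417 -62/139; -62/139 87/139]
step 1: x̄ = F·x = [175/139, 175/139]
step 1: P̄ = F·P·Fᵀ + Q = [655/417 238/417; 238/417 1489/417]
step 1: y = z − H·x̄ = [-247/139, -597/139]
step 1: S = H·P̄·Hᵀ + R = [2799/139 3275/139; 3275/139 15958/417]
step 1: K = P̄·Hᵀ·S⁻¹ = [-14231/89853 7502/29951; 12028/29951 -476/29951]
step 1: x' = x̄ + K·y = [41750/89853, 18379/29951]
step 1: P' = (I − K·H)·P̄ = [47990/89853 -12742/29951; -12742/29951 18399/29951]
step 2: x̄ = F·x = [41750/89853, 41750/89853]
step 2: P̄ = F·P·Fᵀ + Q = [137843/89853 47990/89853; 47990/89853 317549/89853]
step 2: y = z − H·x̄ = [-101652/29951, 60809/89853]
step 2: S = H·P̄·Hᵀ + R = [593235/29951 689215/29951; 689215/29951 3356222/89853]
step 2: K = P̄·Hᵀ·S⁻¹ = [-2990683/18896745 314078/1259783; 2529164/6298915 -19196/1259783]
step 2: x' = x̄ + K·y = [22118876/18896745, -5722018/6298915]
step 2: P' = (I − K·H)·P̄ = [10057438/18896745 -2673134/6298915; -2673134/6298915 3865731/6298915]

step 0: x' = [175/139, -194/139], P' = [238/417 -62/139; -62/139 87/139]
step 1: x' = [41750/89853, 18379/29951], P' = [47990/89853 -12742/29951; -12742/29951 18399/29951]
step 2: x' = [22118876/18896745, -5722018/6298915], P' = [10057438/18896745 -2673134/6298915; -2673134/6298915 3865731/6298915]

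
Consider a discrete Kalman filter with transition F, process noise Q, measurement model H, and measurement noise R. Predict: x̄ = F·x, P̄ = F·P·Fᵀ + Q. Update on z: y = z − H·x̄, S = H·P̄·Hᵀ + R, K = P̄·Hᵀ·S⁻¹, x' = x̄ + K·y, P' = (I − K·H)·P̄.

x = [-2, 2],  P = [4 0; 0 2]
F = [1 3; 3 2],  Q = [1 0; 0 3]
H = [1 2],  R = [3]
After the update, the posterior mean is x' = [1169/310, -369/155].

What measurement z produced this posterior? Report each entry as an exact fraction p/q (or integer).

z = [-1]

x̄ = F·x = [4, -2]
P̄ = F·P·Fᵀ + Q = [23 24; 24 47]
S = H·P̄·Hᵀ + R = [310]
K = P̄·Hᵀ·S⁻¹ = [71/310; 59/155]
x' − x̄ = [-71/310, -59/155] = K·y
y = (KᵀK)⁻¹·Kᵀ·(x' − x̄) = [-1]
z = y + H·x̄ = [-1] + [0] = [-1]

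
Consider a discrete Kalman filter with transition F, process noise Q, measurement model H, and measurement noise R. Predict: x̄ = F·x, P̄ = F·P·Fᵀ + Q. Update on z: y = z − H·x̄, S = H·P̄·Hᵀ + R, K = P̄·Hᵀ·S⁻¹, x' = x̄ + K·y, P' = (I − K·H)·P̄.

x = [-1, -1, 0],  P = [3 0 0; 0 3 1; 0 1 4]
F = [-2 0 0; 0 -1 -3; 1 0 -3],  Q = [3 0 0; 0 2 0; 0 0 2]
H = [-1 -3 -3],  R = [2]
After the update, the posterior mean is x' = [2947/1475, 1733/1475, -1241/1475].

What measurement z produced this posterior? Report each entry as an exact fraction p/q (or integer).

x̄ = F·x = [2, 1, -1]
P̄ = F·P·Fᵀ + Q = [15 0 -6; 0 47 39; -6 39 41]
S = H·P̄·Hᵀ + R = [1475]
K = P̄·Hᵀ·S⁻¹ = [3/1475; -258/1475; -234/1475]
x' − x̄ = [-3/1475, 258/1475, 234/1475] = K·y
y = (KᵀK)⁻¹·Kᵀ·(x' − x̄) = [-1]
z = y + H·x̄ = [-1] + [-2] = [-3]

z = [-3]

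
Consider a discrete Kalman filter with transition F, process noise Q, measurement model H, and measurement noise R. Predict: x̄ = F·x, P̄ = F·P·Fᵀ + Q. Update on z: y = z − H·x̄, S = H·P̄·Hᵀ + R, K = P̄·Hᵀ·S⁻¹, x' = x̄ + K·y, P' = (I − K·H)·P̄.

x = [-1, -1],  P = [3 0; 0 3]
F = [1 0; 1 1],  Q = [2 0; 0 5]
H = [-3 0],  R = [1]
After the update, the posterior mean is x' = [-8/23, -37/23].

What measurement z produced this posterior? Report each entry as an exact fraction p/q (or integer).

x̄ = F·x = [-1, -2]
P̄ = F·P·Fᵀ + Q = [5 3; 3 11]
S = H·P̄·Hᵀ + R = [46]
K = P̄·Hᵀ·S⁻¹ = [-15/46; -9/46]
x' − x̄ = [15/23, 9/23] = K·y
y = (KᵀK)⁻¹·Kᵀ·(x' − x̄) = [-2]
z = y + H·x̄ = [-2] + [3] = [1]

z = [1]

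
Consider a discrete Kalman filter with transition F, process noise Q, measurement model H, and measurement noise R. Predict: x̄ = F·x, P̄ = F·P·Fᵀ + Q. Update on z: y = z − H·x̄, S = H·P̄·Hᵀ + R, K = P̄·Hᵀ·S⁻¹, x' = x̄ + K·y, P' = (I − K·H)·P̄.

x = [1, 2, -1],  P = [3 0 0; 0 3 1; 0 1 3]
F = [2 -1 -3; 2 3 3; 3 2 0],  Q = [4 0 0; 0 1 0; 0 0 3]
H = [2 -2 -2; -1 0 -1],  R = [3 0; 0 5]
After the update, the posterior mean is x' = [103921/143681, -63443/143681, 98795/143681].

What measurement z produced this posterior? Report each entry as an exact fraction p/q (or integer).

x̄ = F·x = [3, 5, 7]
P̄ = F·P·Fᵀ + Q = [52 -36 6; -36 85 42; 6 42 42]
S = H·P̄·Hᵀ + R = [1295 -8; -8 111]
K = P̄·Hᵀ·S⁻¹ = [17740/143681 -73798/143681; -36234/143681 -10378/143681; -17700/143681 -63408/143681]
x' − x̄ = [-327122/143681, -781848/143681, -906972/143681] = K·y
y = (KᵀK)⁻¹·Kᵀ·(x' − x̄) = [19, 9]
z = y + H·x̄ = [19, 9] + [-18, -10] = [1, -1]

z = [1, -1]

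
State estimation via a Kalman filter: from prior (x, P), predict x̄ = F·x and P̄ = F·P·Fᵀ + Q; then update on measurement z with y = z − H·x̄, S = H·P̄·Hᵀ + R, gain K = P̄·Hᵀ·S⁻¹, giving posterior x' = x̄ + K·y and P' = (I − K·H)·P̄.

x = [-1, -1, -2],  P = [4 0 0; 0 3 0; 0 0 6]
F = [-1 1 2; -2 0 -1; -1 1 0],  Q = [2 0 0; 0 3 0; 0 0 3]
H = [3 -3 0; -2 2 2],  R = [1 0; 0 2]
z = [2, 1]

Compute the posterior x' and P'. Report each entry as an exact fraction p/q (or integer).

x' = [22175/12613, 14122/12613, 13596/12613]
P' = [88152/12613 86363/12613 6250/12613; 86363/12613 85958/12613 4933/12613; 6250/12613 4933/12613 7259/12613]

x̄ = F·x = [-4, 4, 0]
P̄ = F·P·Fᵀ + Q = [33 -4 7; -4 25 8; 7 8 10]
y = z − H·x̄ = [26, -15]
S = H·P̄·Hᵀ + R = [595 -402; -402 314]
K = P̄·Hᵀ·S⁻¹ = [5367/12613 4461/12613; 1215/12613 4528/12613; 3951/12613 5942/12613]
x' = x̄ + K·y = [22175/12613, 14122/12613, 13596/12613]
P' = (I − K·H)·P̄ = [88152/12613 86363/12613 6250/12613; 86363/12613 85958/12613 4933/12613; 6250/12613 4933/12613 7259/12613]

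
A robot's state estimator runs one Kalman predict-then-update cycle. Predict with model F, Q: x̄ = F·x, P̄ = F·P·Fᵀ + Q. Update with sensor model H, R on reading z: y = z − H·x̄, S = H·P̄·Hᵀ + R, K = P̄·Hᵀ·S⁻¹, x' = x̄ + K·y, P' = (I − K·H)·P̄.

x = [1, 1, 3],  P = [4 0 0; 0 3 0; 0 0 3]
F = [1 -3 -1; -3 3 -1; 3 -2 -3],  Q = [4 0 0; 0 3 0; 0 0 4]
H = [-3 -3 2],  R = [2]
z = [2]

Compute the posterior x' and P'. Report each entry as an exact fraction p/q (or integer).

x̄ = F·x = [-5, -3, -8]
P̄ = F·P·Fᵀ + Q = [38 -36 39; -36 69 -45; 39 -45 79]
y = z − H·x̄ = [-6]
S = H·P̄·Hᵀ + R = [705]
K = P̄·Hᵀ·S⁻¹ = [24/235; -63/235; 176/705]
x' = x̄ + K·y = [-1319/235, -327/235, -2232/235]
P' = (I − K·H)·P̄ = [7202/235 -3924/235 4941/235; -3924/235 4308/235 513/235; 4941/235 513/235 24719/705]

x' = [-1319/235, -327/235, -2232/235]
P' = [7202/235 -3924/235 4941/235; -3924/235 4308/235 513/235; 4941/235 513/235 24719/705]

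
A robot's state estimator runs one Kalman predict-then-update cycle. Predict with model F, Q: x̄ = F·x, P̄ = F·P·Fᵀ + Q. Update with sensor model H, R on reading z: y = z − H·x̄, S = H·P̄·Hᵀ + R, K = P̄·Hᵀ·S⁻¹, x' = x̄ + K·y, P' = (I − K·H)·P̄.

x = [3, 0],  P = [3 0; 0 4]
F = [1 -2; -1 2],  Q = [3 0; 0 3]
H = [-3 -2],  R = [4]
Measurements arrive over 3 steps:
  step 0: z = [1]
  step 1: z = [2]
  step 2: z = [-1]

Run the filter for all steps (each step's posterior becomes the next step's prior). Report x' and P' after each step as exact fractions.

step 0: x' = [37/31, -67/31], P' = [290/31 -407/31; -407/31 1195/62]
step 1: x' = [-3360/5641, -135/5641], P' = [122112/5641 -173994/5641; -173994/5641 252747/5641]
step 2: x' = [1774785/2071639, -1643820/2071639], P' = [51484896/2071639 -73467654/2071639; -73467654/2071639 106611021/2071639]

step 0: x̄ = F·x = [3, -3]
step 0: P̄ = F·P·Fᵀ + Q = [22 -19; -19 22]
step 0: y = z − H·x̄ = [4]
step 0: S = H·P̄·Hᵀ + R = [62]
step 0: K = P̄·Hᵀ·S⁻¹ = [-14/31; 13/62]
step 0: x' = x̄ + K·y = [37/31, -67/31]
step 0: P' = (I − K·H)·P̄ = [290/31 -407/31; -407/31 1195/62]
step 1: x̄ = F·x = [171/31, -171/31]
step 1: P̄ = F·P·Fᵀ + Q = [4401/31 -4308/31; -4308/31 4401/31]
step 1: y = z − H·x̄ = [233/31]
step 1: S = H·P̄·Hᵀ + R = [5641/31]
step 1: K = P̄·Hᵀ·S⁻¹ = [-4587/5641; 4122/5641]
step 1: x' = x̄ + K·y = [-3360/5641, -135/5641]
step 1: P' = (I − K·H)·P̄ = [122112/5641 -173994/5641; -173994/5641 252747/5641]
step 2: x̄ = F·x = [-3090/5641, 3090/5641]
step 2: P̄ = F·P·Fᵀ + Q = [1845999/5641 -1829076/5641; -1829076/5641 1845999/5641]
step 2: y = z − H·x̄ = [-8731/5641]
step 2: S = H·P̄·Hᵀ + R = [2071639/5641]
step 2: K = P̄·Hᵀ·S⁻¹ = [-1879845/2071639; 1795230/2071639]
step 2: x' = x̄ + K·y = [1774785/2071639, -1643820/2071639]
step 2: P' = (I − K·H)·P̄ = [51484896/2071639 -73467654/2071639; -73467654/2071639 106611021/2071639]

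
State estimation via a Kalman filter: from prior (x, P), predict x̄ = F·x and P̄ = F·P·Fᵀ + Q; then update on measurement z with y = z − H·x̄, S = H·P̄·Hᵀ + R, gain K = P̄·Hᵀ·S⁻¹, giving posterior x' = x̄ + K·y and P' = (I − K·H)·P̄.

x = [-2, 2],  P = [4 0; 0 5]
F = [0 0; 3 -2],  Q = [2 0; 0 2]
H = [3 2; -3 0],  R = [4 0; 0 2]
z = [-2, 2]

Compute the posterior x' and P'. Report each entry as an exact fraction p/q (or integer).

x' = [-654/1189, -14/41]
P' = [236/1189 -12/41; -12/41 58/41]

x̄ = F·x = [0, -10]
P̄ = F·P·Fᵀ + Q = [2 0; 0 58]
y = z − H·x̄ = [18, 2]
S = H·P̄·Hᵀ + R = [254 -18; -18 20]
K = P̄·Hᵀ·S⁻¹ = [3/1189 -354/1189; 20/41 18/41]
x' = x̄ + K·y = [-654/1189, -14/41]
P' = (I − K·H)·P̄ = [236/1189 -12/41; -12/41 58/41]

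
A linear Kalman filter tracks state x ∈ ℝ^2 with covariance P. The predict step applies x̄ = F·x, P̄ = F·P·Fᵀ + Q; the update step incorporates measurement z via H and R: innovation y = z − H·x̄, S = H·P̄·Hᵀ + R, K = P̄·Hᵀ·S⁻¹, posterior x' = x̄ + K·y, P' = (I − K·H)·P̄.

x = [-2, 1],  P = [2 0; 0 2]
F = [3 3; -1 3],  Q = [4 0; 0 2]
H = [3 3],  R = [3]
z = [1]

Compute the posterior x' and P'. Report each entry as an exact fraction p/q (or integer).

x̄ = F·x = [-3, 5]
P̄ = F·P·Fᵀ + Q = [40 12; 12 22]
y = z − H·x̄ = [-5]
S = H·P̄·Hᵀ + R = [777]
K = P̄·Hᵀ·S⁻¹ = [52/259; 34/259]
x' = x̄ + K·y = [-1037/259, 1125/259]
P' = (I − K·H)·P̄ = [2248/259 -2196/259; -2196/259 2230/259]

x' = [-1037/259, 1125/259]
P' = [2248/259 -2196/259; -2196/259 2230/259]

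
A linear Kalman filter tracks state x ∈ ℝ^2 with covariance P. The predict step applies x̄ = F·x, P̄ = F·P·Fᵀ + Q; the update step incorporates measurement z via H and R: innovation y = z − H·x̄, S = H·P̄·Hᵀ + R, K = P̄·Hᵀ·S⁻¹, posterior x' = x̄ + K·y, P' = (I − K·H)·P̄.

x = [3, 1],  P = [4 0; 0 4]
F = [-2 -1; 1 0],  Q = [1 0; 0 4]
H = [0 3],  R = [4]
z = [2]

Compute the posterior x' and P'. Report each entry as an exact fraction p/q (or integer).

x' = [-91/19, 15/19]
P' = [255/19 -8/19; -8/19 8/19]

x̄ = F·x = [-7, 3]
P̄ = F·P·Fᵀ + Q = [21 -8; -8 8]
y = z − H·x̄ = [-7]
S = H·P̄·Hᵀ + R = [76]
K = P̄·Hᵀ·S⁻¹ = [-6/19; 6/19]
x' = x̄ + K·y = [-91/19, 15/19]
P' = (I − K·H)·P̄ = [255/19 -8/19; -8/19 8/19]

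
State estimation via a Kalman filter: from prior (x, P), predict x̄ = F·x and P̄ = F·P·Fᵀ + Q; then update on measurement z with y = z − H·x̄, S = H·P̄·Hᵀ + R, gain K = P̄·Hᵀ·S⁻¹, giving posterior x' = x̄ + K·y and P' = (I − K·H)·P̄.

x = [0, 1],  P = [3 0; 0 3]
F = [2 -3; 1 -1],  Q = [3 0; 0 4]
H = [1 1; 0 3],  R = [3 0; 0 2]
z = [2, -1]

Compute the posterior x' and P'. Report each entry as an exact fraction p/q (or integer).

x̄ = F·x = [-3, -1]
P̄ = F·P·Fᵀ + Q = [42 15; 15 10]
y = z − H·x̄ = [6, 2]
S = H·P̄·Hᵀ + R = [85 75; 75 92]
K = P̄·Hᵀ·S⁻¹ = [1869/2195 -90/439; 10/439 135/439]
x' = x̄ + K·y = [3729/2195, -109/439]
P' = (I − K·H)·P̄ = [5907/2195 -60/439; -60/439 90/439]

x' = [3729/2195, -109/439]
P' = [5907/2195 -60/439; -60/439 90/439]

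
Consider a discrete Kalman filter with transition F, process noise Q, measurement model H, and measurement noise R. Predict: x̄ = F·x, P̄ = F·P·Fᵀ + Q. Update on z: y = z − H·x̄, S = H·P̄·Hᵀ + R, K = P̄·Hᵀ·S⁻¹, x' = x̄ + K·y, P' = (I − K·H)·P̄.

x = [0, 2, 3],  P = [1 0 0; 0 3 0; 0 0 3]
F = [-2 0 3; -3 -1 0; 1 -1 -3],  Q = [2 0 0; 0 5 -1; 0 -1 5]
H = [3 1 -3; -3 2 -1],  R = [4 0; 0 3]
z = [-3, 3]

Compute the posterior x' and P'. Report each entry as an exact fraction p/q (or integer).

x̄ = F·x = [9, -2, -11]
P̄ = F·P·Fᵀ + Q = [33 6 -29; 6 17 -1; -29 -1 36]
y = z − H·x̄ = [-61, 23]
S = H·P̄·Hᵀ + R = [1206 -304; -304 162]
K = P̄·Hᵀ·S⁻¹ = [3368/25739 -2895/25739; 2831/25739 16027/51478; -602/3677 -35/7354]
x' = x̄ + K·y = [-40382/25739, -79717/51478, -8255/7354]
P' = (I − K·H)·P̄ = [34821/25739 75665/25739 7936/3677; 75665/25739 387511/51478 38993/7354; 7936/3677 38993/7354 30475/7354]

x' = [-40382/25739, -79717/51478, -8255/7354]
P' = [34821/25739 75665/25739 7936/3677; 75665/25739 387511/51478 38993/7354; 7936/3677 38993/7354 30475/7354]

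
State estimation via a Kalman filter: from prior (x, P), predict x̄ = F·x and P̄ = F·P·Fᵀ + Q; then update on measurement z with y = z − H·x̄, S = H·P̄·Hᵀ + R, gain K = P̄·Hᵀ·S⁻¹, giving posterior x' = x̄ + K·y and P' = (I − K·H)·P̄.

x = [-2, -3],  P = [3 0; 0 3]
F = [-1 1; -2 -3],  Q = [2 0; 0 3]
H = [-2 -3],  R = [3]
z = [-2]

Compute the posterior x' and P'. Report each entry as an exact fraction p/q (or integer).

x̄ = F·x = [-1, 13]
P̄ = F·P·Fᵀ + Q = [8 -3; -3 42]
y = z − H·x̄ = [35]
S = H·P̄·Hᵀ + R = [377]
K = P̄·Hᵀ·S⁻¹ = [-7/377; -120/377]
x' = x̄ + K·y = [-622/377, 701/377]
P' = (I − K·H)·P̄ = [2967/377 -1971/377; -1971/377 1434/377]

x' = [-622/377, 701/377]
P' = [2967/377 -1971/377; -1971/377 1434/377]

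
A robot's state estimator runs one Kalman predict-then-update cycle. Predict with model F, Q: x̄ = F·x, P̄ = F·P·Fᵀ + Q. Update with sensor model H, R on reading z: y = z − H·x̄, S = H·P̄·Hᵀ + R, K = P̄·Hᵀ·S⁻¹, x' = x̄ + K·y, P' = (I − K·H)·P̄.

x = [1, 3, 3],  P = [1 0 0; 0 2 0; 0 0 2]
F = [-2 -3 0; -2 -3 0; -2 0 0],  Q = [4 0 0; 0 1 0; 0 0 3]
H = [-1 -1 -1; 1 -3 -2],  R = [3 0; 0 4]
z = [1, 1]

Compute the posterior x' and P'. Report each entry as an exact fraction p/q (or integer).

x' = [-447/401, -578/401, 423/401]
P' = [3962/2005 514/401 -2662/2005; 514/401 984/401 -1135/401; -2662/2005 -1135/401 15849/4010]

x̄ = F·x = [-11, -11, -2]
P̄ = F·P·Fᵀ + Q = [26 22 4; 22 23 4; 4 4 7]
y = z − H·x̄ = [-23, -25]
S = H·P̄·Hᵀ + R = [119 125; 125 165]
K = P̄·Hᵀ·S⁻¹ = [-258/401 394/2005; -121/401 -42/401; 55/802 -743/4010]
x' = x̄ + K·y = [-447/401, -578/401, 423/401]
P' = (I − K·H)·P̄ = [3962/2005 514/401 -2662/2005; 514/401 984/401 -1135/401; -2662/2005 -1135/401 15849/4010]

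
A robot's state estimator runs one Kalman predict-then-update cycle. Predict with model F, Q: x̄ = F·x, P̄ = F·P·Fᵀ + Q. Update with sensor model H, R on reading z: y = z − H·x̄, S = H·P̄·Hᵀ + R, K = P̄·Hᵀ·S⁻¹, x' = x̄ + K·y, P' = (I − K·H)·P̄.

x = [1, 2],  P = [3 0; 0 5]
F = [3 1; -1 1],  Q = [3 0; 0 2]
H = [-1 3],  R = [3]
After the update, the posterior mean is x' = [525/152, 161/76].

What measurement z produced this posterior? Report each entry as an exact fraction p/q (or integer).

z = [3]

x̄ = F·x = [5, 1]
P̄ = F·P·Fᵀ + Q = [35 -4; -4 10]
S = H·P̄·Hᵀ + R = [152]
K = P̄·Hᵀ·S⁻¹ = [-47/152; 17/76]
x' − x̄ = [-235/152, 85/76] = K·y
y = (KᵀK)⁻¹·Kᵀ·(x' − x̄) = [5]
z = y + H·x̄ = [5] + [-2] = [3]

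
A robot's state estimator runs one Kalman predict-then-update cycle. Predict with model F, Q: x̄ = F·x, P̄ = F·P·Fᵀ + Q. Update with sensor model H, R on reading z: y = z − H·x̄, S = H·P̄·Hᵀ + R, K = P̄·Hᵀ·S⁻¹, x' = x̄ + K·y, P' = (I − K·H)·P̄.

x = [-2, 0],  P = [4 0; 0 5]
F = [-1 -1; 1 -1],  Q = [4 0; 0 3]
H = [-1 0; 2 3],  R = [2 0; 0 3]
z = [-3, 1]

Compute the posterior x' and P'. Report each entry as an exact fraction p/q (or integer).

x' = [647/223, -359/223]
P' = [717/446 -927/892; -927/892 1777/1784]

x̄ = F·x = [2, -2]
P̄ = F·P·Fᵀ + Q = [13 1; 1 12]
y = z − H·x̄ = [-1, 3]
S = H·P̄·Hᵀ + R = [15 -29; -29 175]
K = P̄·Hᵀ·S⁻¹ = [-717/892 29/892; 927/1784 541/1784]
x' = x̄ + K·y = [647/223, -359/223]
P' = (I − K·H)·P̄ = [717/446 -927/892; -927/892 1777/1784]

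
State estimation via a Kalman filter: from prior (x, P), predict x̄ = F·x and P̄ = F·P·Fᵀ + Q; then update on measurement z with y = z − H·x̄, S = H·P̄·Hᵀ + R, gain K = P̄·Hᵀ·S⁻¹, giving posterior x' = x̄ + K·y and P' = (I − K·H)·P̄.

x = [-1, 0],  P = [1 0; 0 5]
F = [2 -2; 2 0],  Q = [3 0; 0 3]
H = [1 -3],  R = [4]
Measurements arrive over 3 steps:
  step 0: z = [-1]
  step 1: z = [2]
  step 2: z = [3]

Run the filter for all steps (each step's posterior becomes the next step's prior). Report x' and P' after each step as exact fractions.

step 0: x̄ = F·x = [-2, -2]
step 0: P̄ = F·P·Fᵀ + Q = [27 4; 4 7]
step 0: y = z − H·x̄ = [-5]
step 0: S = H·P̄·Hᵀ + R = [70]
step 0: K = P̄·Hᵀ·S⁻¹ = [3/14; -17/70]
step 0: x' = x̄ + K·y = [-43/14, -11/14]
step 0: P' = (I − K·H)·P̄ = [333/14 107/14; 107/14 201/70]
step 1: x̄ = F·x = [-32/7, -43/7]
step 1: P̄ = F·P·Fᵀ + Q = [1697/35 452/7; 452/7 687/7]
step 1: y = z − H·x̄ = [-83/7]
step 1: S = H·P̄·Hᵀ + R = [19192/35]
step 1: K = P̄·Hᵀ·S⁻¹ = [-5083/19192; -8045/19192]
step 1: x' = x̄ + K·y = [-27465/19192, -22503/19192]
step 1: P' = (I − K·H)·P̄ = [192341/19192 70891/19192; 70891/19192 34357/19192]
step 2: x̄ = F·x = [-2481/4798, -27465/9596]
step 2: P̄ = F·P·Fᵀ + Q = [49655/2399 60725/2399; 60725/2399 206735/4798]
step 2: y = z − H·x̄ = [-48645/9596]
step 2: S = H·P̄·Hᵀ + R = [1250417/4798]
step 2: K = P̄·Hᵀ·S⁻¹ = [-265040/1250417; -498755/1250417]
step 2: x' = x̄ + K·y = [1393977/2500834, -2101035/2500834]
step 2: P' = (I − K·H)·P̄ = [11240665/1250417 4100275/1250417; 4100275/1250417 2031765/1250417]

step 0: x' = [-43/14, -11/14], P' = [333/14 107/14; 107/14 201/70]
step 1: x' = [-27465/19192, -22503/19192], P' = [192341/19192 70891/19192; 70891/19192 34357/19192]
step 2: x' = [1393977/2500834, -2101035/2500834], P' = [11240665/1250417 4100275/1250417; 4100275/1250417 2031765/1250417]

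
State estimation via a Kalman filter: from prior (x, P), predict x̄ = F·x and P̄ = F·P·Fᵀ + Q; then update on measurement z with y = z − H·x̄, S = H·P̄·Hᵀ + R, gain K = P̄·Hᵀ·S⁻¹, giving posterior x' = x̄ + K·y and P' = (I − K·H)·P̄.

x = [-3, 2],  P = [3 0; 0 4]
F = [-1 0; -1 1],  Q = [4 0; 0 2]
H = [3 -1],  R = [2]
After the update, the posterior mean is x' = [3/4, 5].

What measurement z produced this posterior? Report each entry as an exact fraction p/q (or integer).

x̄ = F·x = [3, 5]
P̄ = F·P·Fᵀ + Q = [7 3; 3 9]
S = H·P̄·Hᵀ + R = [56]
K = P̄·Hᵀ·S⁻¹ = [9/28; 0]
x' − x̄ = [-9/4, 0] = K·y
y = (KᵀK)⁻¹·Kᵀ·(x' − x̄) = [-7]
z = y + H·x̄ = [-7] + [4] = [-3]

z = [-3]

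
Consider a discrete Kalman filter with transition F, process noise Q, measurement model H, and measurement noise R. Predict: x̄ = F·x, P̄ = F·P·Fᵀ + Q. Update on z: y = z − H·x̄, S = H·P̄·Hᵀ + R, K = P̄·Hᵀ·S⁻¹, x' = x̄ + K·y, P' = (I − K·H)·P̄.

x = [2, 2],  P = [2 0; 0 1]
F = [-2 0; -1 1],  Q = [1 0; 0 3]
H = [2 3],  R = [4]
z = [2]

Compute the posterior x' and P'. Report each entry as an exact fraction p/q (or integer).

x̄ = F·x = [-4, 0]
P̄ = F·P·Fᵀ + Q = [9 4; 4 6]
y = z − H·x̄ = [10]
S = H·P̄·Hᵀ + R = [142]
K = P̄·Hᵀ·S⁻¹ = [15/71; 13/71]
x' = x̄ + K·y = [-134/71, 130/71]
P' = (I − K·H)·P̄ = [189/71 -106/71; -106/71 88/71]

x' = [-134/71, 130/71]
P' = [189/71 -106/71; -106/71 88/71]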